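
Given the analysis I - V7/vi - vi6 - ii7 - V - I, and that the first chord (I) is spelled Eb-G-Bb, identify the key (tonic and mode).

Eb major

The anchor chord is a major triad on Eb, labeled I.
If Eb is scale degree 1 and the mode makes that degree carry a major triad, the tonic is Eb and the mode is major.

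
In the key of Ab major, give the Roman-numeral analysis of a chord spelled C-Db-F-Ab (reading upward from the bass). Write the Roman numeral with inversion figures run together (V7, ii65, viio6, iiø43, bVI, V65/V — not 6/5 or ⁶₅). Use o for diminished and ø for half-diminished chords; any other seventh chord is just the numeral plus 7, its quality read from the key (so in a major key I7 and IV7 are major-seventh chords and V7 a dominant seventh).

Stacked in thirds the chord is Db-F-Ab-C: a major seventh chord on Db.
In Ab major, Db is the subdominant; the diatonic major seventh chord there is IV7.
With C in the bass the chord is in third inversion, so the figured bass is 42.

IV42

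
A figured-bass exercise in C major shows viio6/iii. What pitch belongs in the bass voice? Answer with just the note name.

The applied chord viio6/iii is rooted on D#: D#-F#-A.
The figure 6 means first inversion — the third is in the bass.

F#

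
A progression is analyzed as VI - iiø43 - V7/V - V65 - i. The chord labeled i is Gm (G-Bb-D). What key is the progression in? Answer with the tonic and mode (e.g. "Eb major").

G minor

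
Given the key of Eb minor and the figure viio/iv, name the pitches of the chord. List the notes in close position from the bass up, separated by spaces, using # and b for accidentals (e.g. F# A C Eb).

The slash marks an applied leading-tone chord: viio of iv. In Eb minor, iv is Ab, so the leading tone to it is G, a half step below.
Building a diminished triad on G gives G-Bb-Db.

G Bb Db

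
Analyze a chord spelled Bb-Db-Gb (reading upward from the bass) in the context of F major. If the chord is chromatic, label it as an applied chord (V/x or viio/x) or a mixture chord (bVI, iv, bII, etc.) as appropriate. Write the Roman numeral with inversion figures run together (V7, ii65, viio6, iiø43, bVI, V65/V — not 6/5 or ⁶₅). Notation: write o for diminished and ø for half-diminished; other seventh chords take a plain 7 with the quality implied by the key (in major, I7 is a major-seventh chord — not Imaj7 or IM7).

Stacked in thirds the chord is Gb-Bb-Db: a major triad on Gb.
Gb is the lowered second degree of F major (diatonic 2 would be G). This is the Neapolitan sixth — a major triad on the lowered second degree, here in its customary first inversion.
With Bb in the bass the chord is in first inversion, so the figured bass is 6.

bII6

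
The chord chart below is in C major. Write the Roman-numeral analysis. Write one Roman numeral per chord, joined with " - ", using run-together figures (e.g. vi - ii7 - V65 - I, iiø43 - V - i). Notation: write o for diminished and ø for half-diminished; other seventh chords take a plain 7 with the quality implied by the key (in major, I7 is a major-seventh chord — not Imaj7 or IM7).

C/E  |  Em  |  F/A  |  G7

C/E: major triad on C = scale degree 1 → I6.
Em: root E is the mediant; minor triad there is iii.
F/A has root F, degree 4 in C major, so IV6.
G7: root G is the dominant; dominant seventh chord there is V7.

I6 - iii - IV6 - V7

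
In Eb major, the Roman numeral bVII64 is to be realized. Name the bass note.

Ab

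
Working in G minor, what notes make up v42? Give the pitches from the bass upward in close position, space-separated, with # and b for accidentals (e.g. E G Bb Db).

C D F A

The numeral's case and figure indicate a minor seventh chord. In G minor its root, the fifth degree, is D.
Stacking thirds from D gives D-F-A-C.
With the 42 figure the chord is in third inversion; from the bass C upward in close position it reads C-D-F-A.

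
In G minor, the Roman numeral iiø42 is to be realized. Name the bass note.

iiø in G minor has root A; the chord is A-C-Eb-G.
The figure 42 means third inversion — the seventh is in the bass.

G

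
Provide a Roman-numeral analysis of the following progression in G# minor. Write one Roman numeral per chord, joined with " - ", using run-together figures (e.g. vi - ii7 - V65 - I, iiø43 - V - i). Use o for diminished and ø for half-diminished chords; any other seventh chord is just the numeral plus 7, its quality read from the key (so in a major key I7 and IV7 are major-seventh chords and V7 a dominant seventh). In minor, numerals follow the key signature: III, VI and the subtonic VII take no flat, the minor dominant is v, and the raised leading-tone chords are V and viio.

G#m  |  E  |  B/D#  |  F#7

i - VI - III6 - VII7

G#m has root G#, degree 1 in G# minor, so i.
E: root E is the submediant; major triad there is VI.
B/D#: root B is the mediant; major triad there is III6.
F#7 has root F#, degree 7 in G# minor, so VII7.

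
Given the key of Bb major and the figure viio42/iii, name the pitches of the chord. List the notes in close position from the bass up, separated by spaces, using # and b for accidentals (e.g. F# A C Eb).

Bb C# E G

viio42/iii is a secondary leading-tone chord. The target iii is D in Bb major; the applied chord is rooted a semitone below, on C#.
Building a fully diminished seventh chord on C# gives C#-E-G-Bb.
With the 42 figure the chord is in third inversion; from the bass Bb upward in close position it reads Bb-C#-E-G.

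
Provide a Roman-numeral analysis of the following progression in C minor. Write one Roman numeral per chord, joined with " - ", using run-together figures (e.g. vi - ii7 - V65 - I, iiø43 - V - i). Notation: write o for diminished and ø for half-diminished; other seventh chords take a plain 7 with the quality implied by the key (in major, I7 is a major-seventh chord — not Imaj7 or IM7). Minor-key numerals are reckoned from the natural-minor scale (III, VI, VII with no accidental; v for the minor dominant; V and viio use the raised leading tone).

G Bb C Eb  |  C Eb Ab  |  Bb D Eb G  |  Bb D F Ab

i43 - VI6 - III43 - VII7

G-Bb-C-Eb has root C, degree 1 in C minor, so i43.
C-Eb-Ab: root Ab is the submediant; major triad there is VI6.
Bb-D-Eb-G has root Eb, degree 3 in C minor, so III43.
Bb-D-F-Ab has root Bb, degree 7 in C minor, so VII7.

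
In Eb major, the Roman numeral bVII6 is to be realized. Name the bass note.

bVII in Eb major has root Db; the chord is Db-F-Ab.
The figure 6 means first inversion — the third is in the bass.

F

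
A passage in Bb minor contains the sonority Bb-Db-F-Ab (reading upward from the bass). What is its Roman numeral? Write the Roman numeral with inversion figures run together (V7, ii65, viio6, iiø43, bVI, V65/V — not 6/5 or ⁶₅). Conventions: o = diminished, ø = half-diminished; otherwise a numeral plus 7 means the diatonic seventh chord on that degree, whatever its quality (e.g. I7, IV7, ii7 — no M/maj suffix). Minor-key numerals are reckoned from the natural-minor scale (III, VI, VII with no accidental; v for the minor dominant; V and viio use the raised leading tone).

i7

The pitches Bb-Db-F-Ab form a minor seventh chord rooted on Bb.
In Bb minor, Bb is the tonic; the diatonic minor seventh chord there is i7.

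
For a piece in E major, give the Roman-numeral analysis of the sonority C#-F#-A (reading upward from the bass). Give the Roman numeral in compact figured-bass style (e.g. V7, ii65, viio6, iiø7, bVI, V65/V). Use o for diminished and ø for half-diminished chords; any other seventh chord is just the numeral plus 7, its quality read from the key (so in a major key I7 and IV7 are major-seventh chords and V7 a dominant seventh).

ii64

The pitches F#-A-C# form a minor triad rooted on F#.
In E major, F# is the supertonic; the diatonic minor triad there is ii.
With C# in the bass the chord is in second inversion, so the figured bass is 64.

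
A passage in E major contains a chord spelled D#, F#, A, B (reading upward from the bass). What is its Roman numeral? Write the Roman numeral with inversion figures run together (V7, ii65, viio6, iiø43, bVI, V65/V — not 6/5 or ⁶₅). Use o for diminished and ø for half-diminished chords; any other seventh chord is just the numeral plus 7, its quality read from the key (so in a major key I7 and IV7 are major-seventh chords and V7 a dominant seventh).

V65

The pitches B-D#-F#-A form a dominant seventh chord rooted on B.
B is scale degree 5 in E major, and a dominant seventh chord on that degree is written V7.
With D# in the bass the chord is in first inversion, so the figured bass is 65.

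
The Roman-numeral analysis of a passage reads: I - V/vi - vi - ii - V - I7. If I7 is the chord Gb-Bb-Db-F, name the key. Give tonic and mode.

Gb major

The anchor chord is a major seventh chord on Gb, labeled I7.
If Gb is scale degree 1 and the mode makes that degree carry a major seventh chord, the tonic is Gb and the mode is major.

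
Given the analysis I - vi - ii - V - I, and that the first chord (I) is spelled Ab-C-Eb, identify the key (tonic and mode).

Ab major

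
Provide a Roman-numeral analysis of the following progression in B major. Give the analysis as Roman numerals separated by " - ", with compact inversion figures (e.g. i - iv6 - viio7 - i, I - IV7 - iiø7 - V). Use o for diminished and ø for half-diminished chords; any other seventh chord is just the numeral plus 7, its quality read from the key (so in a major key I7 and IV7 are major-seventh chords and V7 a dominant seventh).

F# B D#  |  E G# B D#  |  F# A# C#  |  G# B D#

I64 - IV7 - V - vi

F#-B-D#: major triad on B = scale degree 1 → I64.
E-G#-B-D#: major seventh chord on E = scale degree 4 → IV7.
F#-A#-C# has root F#, degree 5 in B major, so V.
G#-B-D# has root G#, degree 6 in B major, so vi.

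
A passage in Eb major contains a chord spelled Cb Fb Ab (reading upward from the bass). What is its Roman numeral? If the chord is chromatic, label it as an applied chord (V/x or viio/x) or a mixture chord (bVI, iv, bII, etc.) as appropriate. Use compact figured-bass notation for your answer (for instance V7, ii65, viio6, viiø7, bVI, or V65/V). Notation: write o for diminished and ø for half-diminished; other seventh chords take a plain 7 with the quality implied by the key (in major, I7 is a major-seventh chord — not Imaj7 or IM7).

The pitches Fb-Ab-Cb form a major triad rooted on Fb.
Fb is the lowered second degree of Eb major (diatonic 2 would be F). This is the Neapolitan chord — a major triad on the lowered second degree.
With Cb in the bass the chord is in second inversion, so the figured bass is 64.

bII64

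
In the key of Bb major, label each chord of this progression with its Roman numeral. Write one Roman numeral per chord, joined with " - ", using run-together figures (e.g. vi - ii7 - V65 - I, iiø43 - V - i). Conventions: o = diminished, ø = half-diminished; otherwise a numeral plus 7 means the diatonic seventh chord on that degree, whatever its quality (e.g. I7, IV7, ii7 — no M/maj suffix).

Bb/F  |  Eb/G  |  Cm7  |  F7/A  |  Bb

I64 - IV6 - ii7 - V65 - I

Bb/F has root Bb, degree 1 in Bb major, so I64.
Eb/G has root Eb, degree 4 in Bb major, so IV6.
Cm7: minor seventh chord on C = scale degree 2 → ii7.
F7/A: root F is the dominant; dominant seventh chord there is V65.
Bb: major triad on Bb = scale degree 1 → I.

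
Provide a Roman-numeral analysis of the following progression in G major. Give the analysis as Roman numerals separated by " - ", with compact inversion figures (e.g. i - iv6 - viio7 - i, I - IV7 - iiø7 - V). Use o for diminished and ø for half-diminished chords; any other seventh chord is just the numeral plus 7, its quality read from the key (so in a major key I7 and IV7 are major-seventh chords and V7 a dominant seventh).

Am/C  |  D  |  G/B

Am/C has root A, degree 2 in G major, so ii6.
D: root D is the dominant; major triad there is V.
G/B has root G, degree 1 in G major, so I6.

ii6 - V - I6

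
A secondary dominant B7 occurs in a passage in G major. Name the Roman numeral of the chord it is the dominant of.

vi

The chord is a dominant seventh chord on B.
A dominant resolves down a perfect fifth: B → E. In G major, E is scale degree 6, i.e. vi.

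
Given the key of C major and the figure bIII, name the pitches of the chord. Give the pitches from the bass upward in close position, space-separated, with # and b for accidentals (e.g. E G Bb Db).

Scale degree 3 in C major is E; lowering it a half step gives Eb. bIII is a major triad on the lowered third degree, borrowed from the parallel minor.
So the chord is Eb-G-Bb, a major triad.

Eb G Bb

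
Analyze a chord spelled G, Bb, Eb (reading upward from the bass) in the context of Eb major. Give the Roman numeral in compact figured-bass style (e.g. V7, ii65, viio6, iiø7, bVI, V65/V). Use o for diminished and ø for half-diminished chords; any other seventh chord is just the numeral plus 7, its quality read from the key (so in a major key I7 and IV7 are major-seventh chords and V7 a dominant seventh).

I6

Stacked in thirds the chord is Eb-G-Bb: a major triad on Eb.
In Eb major, Eb is the tonic; the diatonic major triad there is I.
With G in the bass the chord is in first inversion, so the figured bass is 6.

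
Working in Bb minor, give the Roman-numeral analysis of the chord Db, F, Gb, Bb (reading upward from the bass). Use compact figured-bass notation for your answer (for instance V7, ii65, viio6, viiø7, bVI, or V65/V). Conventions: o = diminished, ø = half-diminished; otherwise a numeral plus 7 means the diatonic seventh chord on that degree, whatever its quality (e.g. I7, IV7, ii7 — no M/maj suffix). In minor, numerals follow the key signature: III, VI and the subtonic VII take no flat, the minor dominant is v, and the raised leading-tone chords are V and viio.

The pitches Gb-Bb-Db-F form a major seventh chord rooted on Gb.
Gb is scale degree 6 in Bb minor, and a major seventh chord on that degree is written VI7.
With Db in the bass the chord is in second inversion, so the figured bass is 43.

VI43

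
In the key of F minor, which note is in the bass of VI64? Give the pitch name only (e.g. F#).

Ab

VI in F minor has root Db; the chord is Db-F-Ab.
The figure 64 means second inversion — the fifth is in the bass.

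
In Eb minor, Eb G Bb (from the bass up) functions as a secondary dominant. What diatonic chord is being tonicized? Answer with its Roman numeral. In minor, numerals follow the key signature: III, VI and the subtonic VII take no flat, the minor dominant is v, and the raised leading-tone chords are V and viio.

iv

The chord is a major triad on Eb.
A dominant resolves down a perfect fifth: Eb → Ab. In Eb minor, Ab is scale degree 4, i.e. iv.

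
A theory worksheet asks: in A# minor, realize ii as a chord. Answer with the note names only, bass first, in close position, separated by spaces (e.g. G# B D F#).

B# D# F##

Scale degree 2 in A# minor is B#; here the chord built on it is altered to a minor triad. ii is the minor supertonic, borrowed from the parallel major (the Dorian ii).
So the chord is B#-D#-F##.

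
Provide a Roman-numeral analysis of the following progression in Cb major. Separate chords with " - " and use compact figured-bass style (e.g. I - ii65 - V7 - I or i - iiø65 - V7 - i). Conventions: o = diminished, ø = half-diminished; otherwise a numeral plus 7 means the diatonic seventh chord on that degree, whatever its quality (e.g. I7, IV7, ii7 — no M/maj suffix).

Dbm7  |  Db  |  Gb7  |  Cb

ii7 - V/V - V7 - I

Dbm7 has root Db, degree 2 in Cb major, so ii7.
Db: chromatic; Db is V of V, so V/V.
Gb7: dominant seventh chord on Gb = scale degree 5 → V7.
Cb: root Cb is the tonic; major triad there is I.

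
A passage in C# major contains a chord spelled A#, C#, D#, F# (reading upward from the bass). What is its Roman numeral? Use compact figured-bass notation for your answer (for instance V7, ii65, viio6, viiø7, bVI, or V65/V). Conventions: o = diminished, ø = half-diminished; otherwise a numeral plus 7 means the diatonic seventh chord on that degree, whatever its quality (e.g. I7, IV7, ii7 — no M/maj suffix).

ii43

Stacked in thirds the chord is D#-F#-A#-C#: a minor seventh chord on D#.
D# is scale degree 2 in C# major, and a minor seventh chord on that degree is written ii7.
With A# in the bass the chord is in second inversion, so the figured bass is 43.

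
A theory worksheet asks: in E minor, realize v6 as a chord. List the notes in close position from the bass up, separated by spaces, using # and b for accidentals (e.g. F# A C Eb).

D F# B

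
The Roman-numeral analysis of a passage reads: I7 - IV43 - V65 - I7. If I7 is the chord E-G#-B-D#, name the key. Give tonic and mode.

The anchor chord is a major seventh chord on E, labeled I7.
If E is scale degree 1 and the mode makes that degree carry a major seventh chord, the tonic is E and the mode is major.

E major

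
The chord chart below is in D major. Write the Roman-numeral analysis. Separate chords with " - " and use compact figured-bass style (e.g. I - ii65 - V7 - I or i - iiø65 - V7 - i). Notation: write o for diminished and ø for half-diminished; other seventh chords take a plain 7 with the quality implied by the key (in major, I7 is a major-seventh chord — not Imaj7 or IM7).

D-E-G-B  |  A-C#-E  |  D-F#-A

D-E-G-B: root E is the supertonic; minor seventh chord there is ii42.
A-C#-E: major triad on A = scale degree 5 → V.
D-F#-A: major triad on D = scale degree 1 → I.

ii42 - V - I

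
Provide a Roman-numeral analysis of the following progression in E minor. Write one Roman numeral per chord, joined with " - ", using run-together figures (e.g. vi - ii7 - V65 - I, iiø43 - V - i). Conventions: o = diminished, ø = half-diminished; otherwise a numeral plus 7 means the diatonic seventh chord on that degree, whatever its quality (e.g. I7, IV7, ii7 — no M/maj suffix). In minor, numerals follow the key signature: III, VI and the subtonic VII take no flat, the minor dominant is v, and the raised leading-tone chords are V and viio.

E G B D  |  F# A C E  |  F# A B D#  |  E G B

E-G-B-D: minor seventh chord on E = scale degree 1 → i7.
F#-A-C-E: half-diminished seventh chord on F# = scale degree 2 → iiø7.
F#-A-B-D#: root B is the dominant; dominant seventh chord there is V43.
E-G-B: minor triad on E = scale degree 1 → i.

i7 - iiø7 - V43 - i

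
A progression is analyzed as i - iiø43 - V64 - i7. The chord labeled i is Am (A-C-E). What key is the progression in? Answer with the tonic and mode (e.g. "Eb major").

A minor

The anchor chord is a minor triad on A, labeled i.
If A is scale degree 1 and the mode makes that degree carry a minor triad, the tonic is A and the mode is minor.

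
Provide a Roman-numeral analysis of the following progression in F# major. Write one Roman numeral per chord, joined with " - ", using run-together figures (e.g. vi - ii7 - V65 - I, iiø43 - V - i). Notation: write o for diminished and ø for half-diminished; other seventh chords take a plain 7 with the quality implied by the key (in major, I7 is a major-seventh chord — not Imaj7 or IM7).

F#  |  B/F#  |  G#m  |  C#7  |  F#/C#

F# has root F#, degree 1 in F# major, so I.
B/F#: root B is the subdominant; major triad there is IV64.
G#m: root G# is the supertonic; minor triad there is ii.
C#7: dominant seventh chord on C# = scale degree 5 → V7.
F#/C#: major triad on F# = scale degree 1 → I64.

I - IV64 - ii - V7 - I64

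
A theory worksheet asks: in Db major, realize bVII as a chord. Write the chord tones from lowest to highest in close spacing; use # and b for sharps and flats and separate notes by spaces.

bVII is a major triad on the lowered seventh degree (the subtonic), borrowed from the parallel minor. In Db major that root is Cb.
So the chord is Cb-Eb-Gb.

Cb Eb Gb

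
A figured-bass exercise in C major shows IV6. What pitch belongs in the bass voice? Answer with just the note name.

IV in C major has root F; the chord is F-A-C.
The figure 6 means first inversion — the third is in the bass.

A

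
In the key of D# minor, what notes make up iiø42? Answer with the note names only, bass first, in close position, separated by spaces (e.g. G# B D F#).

D# E# G# B

The numeral's case and figure indicate a half-diminished seventh chord. In D# minor its root, the supertonic, is E#.
That chord is spelled E#-G#-B-D#.
With the 42 figure the chord is in third inversion; from the bass D# upward in close position it reads D#-E#-G#-B.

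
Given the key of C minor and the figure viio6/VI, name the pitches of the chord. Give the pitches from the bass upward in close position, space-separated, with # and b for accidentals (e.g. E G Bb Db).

viio6/VI is a secondary leading-tone chord. The target VI is Ab in C minor; the applied chord is rooted a semitone below, on G.
Building a diminished triad on G gives G-Bb-Db.
The figured bass 6 indicates first inversion, placing the third (Bb) in the bass: Bb-Db-G.

Bb Db G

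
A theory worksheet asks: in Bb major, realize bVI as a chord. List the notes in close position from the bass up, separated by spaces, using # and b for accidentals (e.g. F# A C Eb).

Gb Bb Db

Scale degree 6 in Bb major is G; lowering it a half step gives Gb. bVI is a major triad on the lowered sixth degree, borrowed from the parallel minor.
So the chord is Gb-Bb-Db, a major triad.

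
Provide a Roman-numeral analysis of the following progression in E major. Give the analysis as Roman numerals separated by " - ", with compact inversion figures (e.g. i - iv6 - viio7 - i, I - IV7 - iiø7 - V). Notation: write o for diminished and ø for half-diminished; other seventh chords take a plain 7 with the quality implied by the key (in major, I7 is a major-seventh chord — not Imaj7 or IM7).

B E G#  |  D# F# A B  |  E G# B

B-E-G#: root E is the tonic; major triad there is I64.
D#-F#-A-B: root B is the dominant; dominant seventh chord there is V65.
E-G#-B: root E is the tonic; major triad there is I.

I64 - V65 - I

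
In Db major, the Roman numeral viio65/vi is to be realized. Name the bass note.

C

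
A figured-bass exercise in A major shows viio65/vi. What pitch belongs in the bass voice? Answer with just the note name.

G#

The applied chord viio65/vi is rooted on E#: E#-G#-B-D.
The figure 65 means first inversion — the third is in the bass.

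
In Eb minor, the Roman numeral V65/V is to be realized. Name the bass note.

A

The applied chord V65/V is rooted on F: F-A-C-Eb.
The figure 65 means first inversion — the third is in the bass.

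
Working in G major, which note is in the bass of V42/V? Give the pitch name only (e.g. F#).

G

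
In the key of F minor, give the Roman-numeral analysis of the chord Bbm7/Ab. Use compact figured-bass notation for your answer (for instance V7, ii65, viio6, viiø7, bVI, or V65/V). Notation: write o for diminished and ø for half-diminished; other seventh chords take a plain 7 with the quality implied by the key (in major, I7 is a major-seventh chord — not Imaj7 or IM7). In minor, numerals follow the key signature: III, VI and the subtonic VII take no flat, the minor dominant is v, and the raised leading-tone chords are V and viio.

The pitches Bb-Db-F-Ab form a minor seventh chord rooted on Bb.
In F minor, Bb is the subdominant; the diatonic minor seventh chord there is iv7.
With Ab in the bass the chord is in third inversion, so the figured bass is 42.

iv42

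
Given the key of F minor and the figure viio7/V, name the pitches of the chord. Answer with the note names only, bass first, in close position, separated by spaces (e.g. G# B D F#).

B D F Ab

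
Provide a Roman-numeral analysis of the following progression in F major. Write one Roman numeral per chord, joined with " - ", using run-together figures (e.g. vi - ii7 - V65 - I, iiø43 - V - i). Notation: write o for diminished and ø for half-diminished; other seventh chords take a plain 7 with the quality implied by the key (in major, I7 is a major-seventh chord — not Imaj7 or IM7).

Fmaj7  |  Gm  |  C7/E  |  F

Fmaj7 has root F, degree 1 in F major, so I7.
Gm: minor triad on G = scale degree 2 → ii.
C7/E: dominant seventh chord on C = scale degree 5 → V65.
F: root F is the tonic; major triad there is I.

I7 - ii - V65 - I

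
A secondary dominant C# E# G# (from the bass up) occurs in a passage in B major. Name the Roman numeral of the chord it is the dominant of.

The chord is a major triad on C#.
A dominant resolves down a perfect fifth: C# → F#. In B major, F# is scale degree 5, i.e. V.

V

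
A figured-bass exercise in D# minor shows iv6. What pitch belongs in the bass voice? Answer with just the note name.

B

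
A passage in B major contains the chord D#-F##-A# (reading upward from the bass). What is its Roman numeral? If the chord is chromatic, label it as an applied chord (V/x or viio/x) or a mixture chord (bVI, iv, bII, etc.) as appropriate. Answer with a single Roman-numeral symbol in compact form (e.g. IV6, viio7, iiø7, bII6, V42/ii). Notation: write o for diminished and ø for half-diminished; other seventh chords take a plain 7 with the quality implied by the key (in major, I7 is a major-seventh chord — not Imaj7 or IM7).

The pitches D#-F##-A# form a major triad rooted on D#.
D# is not a diatonic chord root with this quality in B major, but it lies a perfect fifth above G# (vi), so the chord functions as an applied dominant of vi.

V/vi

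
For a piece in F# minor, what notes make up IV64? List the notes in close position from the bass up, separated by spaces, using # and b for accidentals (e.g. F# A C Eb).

Scale degree 4 in F# minor is B; here the chord built on it is altered to a major triad. IV64 is the major subdominant, borrowed from the parallel major.
So the chord is B-D#-F#.
The figured bass 64 indicates second inversion, placing the fifth (F#) in the bass: F#-B-D#.

F# B D#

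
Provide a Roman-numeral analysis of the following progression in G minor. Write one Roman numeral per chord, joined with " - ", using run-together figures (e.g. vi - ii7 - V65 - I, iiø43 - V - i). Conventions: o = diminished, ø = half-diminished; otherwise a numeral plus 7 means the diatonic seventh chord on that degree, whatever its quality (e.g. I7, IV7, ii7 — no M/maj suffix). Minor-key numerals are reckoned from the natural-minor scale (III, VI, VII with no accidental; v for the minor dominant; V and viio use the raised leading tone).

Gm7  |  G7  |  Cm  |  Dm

i7 - V7/iv - iv - v

Gm7: minor seventh chord on G = scale degree 1 → i7.
G7: chromatic; G is V of iv, so V7/iv.
Cm: minor triad on C = scale degree 4 → iv.
Dm has root D, degree 5 in G minor, so v.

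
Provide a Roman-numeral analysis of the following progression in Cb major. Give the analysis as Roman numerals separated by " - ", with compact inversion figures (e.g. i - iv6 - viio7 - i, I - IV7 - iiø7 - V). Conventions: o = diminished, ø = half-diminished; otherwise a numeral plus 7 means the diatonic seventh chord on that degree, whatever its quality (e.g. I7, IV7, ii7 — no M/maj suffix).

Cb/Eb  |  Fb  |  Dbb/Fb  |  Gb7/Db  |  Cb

Cb/Eb: root Cb is the tonic; major triad there is I6.
Fb has root Fb, degree 4 in Cb major, so IV.
Dbb/Fb: Dbb with this quality isn't in the key; a major triad on b2 is the Neapolitan sixth, bII6 (third, Fb, in the bass — hence the 6).
Gb7/Db has root Gb, degree 5 in Cb major, so V43.
Cb has root Cb, degree 1 in Cb major, so I.

I6 - IV - bII6 - V43 - I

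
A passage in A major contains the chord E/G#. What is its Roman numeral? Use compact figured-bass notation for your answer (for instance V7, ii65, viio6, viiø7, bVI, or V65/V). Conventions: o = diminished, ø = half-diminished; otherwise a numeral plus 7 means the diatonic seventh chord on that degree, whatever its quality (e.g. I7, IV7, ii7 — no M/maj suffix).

V6

The pitches E-G#-B form a major triad rooted on E.
E is scale degree 5 in A major, and a major triad on that degree is written V.
With G# in the bass the chord is in first inversion, so the figured bass is 6.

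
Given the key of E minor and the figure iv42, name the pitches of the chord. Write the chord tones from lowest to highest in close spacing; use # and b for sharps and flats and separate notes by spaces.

In E minor, scale degree 4 is A, and the diatonic chord built there is a minor seventh chord.
That chord is spelled A-C-E-G.
The figured bass 42 indicates third inversion, placing the seventh (G) in the bass: G-A-C-E.

G A C E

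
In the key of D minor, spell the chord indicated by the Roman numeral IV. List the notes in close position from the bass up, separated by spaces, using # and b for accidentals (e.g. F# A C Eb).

Scale degree 4 in D minor is G; here the chord built on it is altered to a major triad. IV is the major subdominant, borrowed from the parallel major.
So the chord is G-B-D, a major triad.

G B D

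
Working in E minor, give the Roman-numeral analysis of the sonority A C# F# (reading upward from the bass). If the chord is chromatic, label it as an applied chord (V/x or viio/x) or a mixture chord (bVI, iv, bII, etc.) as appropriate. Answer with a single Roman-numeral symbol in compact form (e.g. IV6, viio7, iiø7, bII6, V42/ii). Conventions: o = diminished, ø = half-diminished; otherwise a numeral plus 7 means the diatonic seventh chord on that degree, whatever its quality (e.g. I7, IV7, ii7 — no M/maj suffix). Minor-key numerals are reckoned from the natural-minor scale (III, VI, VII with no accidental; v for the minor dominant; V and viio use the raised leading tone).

ii6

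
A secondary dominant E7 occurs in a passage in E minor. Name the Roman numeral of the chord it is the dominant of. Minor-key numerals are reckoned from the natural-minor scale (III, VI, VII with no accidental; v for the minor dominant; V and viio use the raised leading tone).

iv

The chord is a dominant seventh chord on E.
A dominant resolves down a perfect fifth: E → A. In E minor, A is scale degree 4, i.e. iv.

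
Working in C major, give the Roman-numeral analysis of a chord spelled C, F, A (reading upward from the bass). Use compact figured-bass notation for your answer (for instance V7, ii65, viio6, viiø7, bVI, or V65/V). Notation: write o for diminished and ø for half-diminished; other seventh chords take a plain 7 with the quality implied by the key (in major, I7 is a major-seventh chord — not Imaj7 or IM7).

The pitches F-A-C form a major triad rooted on F.
F is scale degree 4 in C major, and a major triad on that degree is written IV.
With C in the bass the chord is in second inversion, so the figured bass is 64.

IV64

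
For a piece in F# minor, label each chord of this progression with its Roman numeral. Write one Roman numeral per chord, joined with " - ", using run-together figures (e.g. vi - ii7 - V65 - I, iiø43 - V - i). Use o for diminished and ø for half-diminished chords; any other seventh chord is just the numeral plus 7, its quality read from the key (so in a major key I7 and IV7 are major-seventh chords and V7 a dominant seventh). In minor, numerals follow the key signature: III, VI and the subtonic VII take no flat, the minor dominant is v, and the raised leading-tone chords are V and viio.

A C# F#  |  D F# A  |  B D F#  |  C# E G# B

i6 - VI - iv - v7

A-C#-F# has root F#, degree 1 in F# minor, so i6.
D-F#-A has root D, degree 6 in F# minor, so VI.
B-D-F# has root B, degree 4 in F# minor, so iv.
C#-E-G#-B has root C#, degree 5 in F# minor, so v7.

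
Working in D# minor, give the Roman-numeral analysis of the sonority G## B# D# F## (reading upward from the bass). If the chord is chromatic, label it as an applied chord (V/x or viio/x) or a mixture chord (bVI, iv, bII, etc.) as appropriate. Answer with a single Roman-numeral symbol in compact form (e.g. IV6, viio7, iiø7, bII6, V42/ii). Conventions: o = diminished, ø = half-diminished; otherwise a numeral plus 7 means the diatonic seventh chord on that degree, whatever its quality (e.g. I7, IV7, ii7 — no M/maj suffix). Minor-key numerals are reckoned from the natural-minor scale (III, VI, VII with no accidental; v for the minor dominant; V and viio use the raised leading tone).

viiø7/V

Stacked in thirds the chord is G##-B#-D#-F##: a half-diminished seventh chord on G##.
G## sits a half step below A# (V in D# minor); a diminished chord there is the applied leading-tone chord of V.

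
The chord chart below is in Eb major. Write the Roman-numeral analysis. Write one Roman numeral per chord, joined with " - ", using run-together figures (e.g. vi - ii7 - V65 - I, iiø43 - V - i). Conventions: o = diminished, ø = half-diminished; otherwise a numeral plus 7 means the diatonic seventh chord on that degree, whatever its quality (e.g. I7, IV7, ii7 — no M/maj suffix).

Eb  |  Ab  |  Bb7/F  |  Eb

I - IV - V43 - I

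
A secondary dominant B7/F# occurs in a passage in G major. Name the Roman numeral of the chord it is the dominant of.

vi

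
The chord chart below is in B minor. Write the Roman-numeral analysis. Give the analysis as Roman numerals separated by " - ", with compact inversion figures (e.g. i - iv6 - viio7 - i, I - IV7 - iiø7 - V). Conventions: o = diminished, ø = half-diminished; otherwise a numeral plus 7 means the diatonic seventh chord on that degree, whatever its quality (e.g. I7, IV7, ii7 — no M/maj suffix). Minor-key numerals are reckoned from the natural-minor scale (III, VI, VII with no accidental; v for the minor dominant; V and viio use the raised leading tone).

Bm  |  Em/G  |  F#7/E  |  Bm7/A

i - iv6 - V42 - i42

Bm: root B is the tonic; minor triad there is i.
Em/G has root E, degree 4 in B minor, so iv6.
F#7/E: root F# is the dominant; dominant seventh chord there is V42.
Bm7/A: root B is the tonic; minor seventh chord there is i42.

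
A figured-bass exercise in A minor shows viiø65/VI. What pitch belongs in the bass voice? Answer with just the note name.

G

The applied chord viiø65/VI is rooted on E: E-G-Bb-D.
The figure 65 means first inversion — the third is in the bass.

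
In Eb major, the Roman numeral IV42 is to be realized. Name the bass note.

IV in Eb major has root Ab; the chord is Ab-C-Eb-G.
The figure 42 means third inversion — the seventh is in the bass.

G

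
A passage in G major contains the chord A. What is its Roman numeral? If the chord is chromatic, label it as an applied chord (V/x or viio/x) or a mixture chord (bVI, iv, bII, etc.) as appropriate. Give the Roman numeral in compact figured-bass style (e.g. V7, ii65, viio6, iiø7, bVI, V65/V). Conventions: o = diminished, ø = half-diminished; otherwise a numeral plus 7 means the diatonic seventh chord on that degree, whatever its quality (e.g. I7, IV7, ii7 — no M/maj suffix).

The pitches A-C#-E form a major triad rooted on A.
A is not a diatonic chord root with this quality in G major, but it lies a perfect fifth above D (V), so the chord functions as an applied dominant of V.

V/V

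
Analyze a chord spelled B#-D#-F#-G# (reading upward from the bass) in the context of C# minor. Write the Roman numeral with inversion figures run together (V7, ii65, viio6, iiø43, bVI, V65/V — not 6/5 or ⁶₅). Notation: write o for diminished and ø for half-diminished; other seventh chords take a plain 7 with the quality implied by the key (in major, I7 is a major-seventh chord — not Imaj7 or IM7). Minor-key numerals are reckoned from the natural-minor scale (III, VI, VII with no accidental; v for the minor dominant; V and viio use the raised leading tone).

V65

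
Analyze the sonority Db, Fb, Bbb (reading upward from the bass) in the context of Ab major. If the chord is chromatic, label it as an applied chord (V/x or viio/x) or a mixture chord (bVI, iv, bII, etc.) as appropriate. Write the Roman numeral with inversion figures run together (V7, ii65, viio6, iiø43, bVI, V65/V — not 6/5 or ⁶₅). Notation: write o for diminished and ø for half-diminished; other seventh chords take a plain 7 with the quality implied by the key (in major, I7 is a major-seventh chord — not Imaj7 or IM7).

The pitches Bbb-Db-Fb form a major triad rooted on Bbb.
Bbb is the lowered second degree of Ab major (diatonic 2 would be Bb). This is the Neapolitan sixth — a major triad on the lowered second degree, here in its customary first inversion.
With Db in the bass the chord is in first inversion, so the figured bass is 6.

bII6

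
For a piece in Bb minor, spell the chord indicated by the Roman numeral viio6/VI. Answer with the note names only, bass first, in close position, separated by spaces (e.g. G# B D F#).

viio6/VI is a secondary leading-tone chord. The target VI is Gb in Bb minor; the applied chord is rooted a semitone below, on F.
Building a diminished triad on F gives F-Ab-Cb.
The figured bass 6 indicates first inversion, placing the third (Ab) in the bass: Ab-Cb-F.

Ab Cb F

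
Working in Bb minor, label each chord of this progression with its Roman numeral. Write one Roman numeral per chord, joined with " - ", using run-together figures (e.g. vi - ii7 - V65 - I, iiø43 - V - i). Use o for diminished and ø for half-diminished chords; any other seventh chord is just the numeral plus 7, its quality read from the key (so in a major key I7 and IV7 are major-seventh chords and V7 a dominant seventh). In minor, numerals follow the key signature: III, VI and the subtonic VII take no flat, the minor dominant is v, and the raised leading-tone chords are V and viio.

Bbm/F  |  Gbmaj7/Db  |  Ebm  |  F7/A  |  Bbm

i64 - VI43 - iv - V65 - i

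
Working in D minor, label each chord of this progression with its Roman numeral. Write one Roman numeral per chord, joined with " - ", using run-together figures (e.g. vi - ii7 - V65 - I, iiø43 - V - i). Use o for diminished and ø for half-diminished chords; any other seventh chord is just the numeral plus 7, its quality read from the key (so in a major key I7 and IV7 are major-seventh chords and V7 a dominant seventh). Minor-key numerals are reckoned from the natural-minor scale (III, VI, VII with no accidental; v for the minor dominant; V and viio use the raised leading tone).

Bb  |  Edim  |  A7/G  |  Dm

VI - iio - V42 - i

Bb has root Bb, degree 6 in D minor, so VI.
Edim has root E, degree 2 in D minor, so iio.
A7/G: dominant seventh chord on A = scale degree 5 → V42.
Dm: minor triad on D = scale degree 1 → i.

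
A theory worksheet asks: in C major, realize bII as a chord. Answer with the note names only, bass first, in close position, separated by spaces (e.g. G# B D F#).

Db F Ab

Scale degree 2 in C major is D; lowering it a half step gives Db. bII is the Neapolitan chord — a major triad on the lowered second degree.
So the chord is Db-F-Ab, a major triad.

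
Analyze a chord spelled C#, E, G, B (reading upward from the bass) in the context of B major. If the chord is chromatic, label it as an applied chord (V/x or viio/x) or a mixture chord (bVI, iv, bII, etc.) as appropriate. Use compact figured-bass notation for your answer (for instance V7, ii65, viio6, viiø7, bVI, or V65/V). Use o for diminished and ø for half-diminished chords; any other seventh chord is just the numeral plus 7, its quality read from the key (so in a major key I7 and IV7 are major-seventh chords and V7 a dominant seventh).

The pitches C#-E-G-B form a half-diminished seventh chord rooted on C#.
C# is the second degree of B major. This is the half-diminished supertonic seventh, borrowed from the parallel minor.

iiø7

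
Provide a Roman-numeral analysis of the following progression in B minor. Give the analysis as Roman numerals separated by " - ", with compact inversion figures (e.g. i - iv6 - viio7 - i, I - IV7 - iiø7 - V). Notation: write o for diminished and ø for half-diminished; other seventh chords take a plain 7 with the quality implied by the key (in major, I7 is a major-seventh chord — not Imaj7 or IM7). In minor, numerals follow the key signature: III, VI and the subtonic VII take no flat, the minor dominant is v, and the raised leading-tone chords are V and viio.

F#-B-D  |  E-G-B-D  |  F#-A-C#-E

i64 - iv7 - v7

F#-B-D: root B is the tonic; minor triad there is i64.
E-G-B-D has root E, degree 4 in B minor, so iv7.
F#-A-C#-E: minor seventh chord on F# = scale degree 5 → v7.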